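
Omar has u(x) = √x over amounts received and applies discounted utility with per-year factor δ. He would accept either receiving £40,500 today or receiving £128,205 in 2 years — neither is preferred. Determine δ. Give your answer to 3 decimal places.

δ ≈ 0.750

Equating discounted utilities: u(40500) = δ^2·u(128205) ⇒ δ^2 = u(40500)/u(128205).
With u(x) = √x: δ^2 = √40500/√128205 = √(40500/128205) = 0.56205.
Hence δ = (0.56205)^(1/2) = 0.74970.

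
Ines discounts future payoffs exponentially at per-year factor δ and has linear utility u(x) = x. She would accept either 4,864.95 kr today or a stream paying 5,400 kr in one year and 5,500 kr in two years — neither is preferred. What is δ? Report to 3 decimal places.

Present value of the stream is 5400·δ + 5500·δ². Indifference gives 5400δ + 5500δ² = 4864.95.
So 5500δ² + 5400δ − 4864.95 = 0.
The positive root is δ = [−5400 + √(5400² + 4·5500·4864.95)] / (2·5500) = (−5400 + 11670.000)/11000 ≈ 0.570.

δ ≈ 0.570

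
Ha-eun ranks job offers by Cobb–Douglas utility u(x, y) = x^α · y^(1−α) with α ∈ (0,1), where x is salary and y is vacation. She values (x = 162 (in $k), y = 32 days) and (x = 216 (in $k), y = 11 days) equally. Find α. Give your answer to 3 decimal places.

The Cobb–Douglas utilities coincide, so 162^α·32^(1−α) = 216^α·11^(1−α).
(162/216)^α = (11/32)^(1−α); take logs: α·ln(162/216) = (1−α)·ln(11/32), i.e. α·-0.287682 = (1−α)·-1.067841.
So α/(1−α) = (-1.067841)/(-0.287682) = 3.711880, and α = 3.711880/4.711880 ≈ 0.788.

α ≈ 0.788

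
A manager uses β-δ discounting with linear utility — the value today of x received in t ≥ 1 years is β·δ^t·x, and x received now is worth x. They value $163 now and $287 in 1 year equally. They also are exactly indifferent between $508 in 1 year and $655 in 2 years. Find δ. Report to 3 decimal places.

δ ≈ 0.776

From the later pair, β·δ^1·508 = β·δ^2·655; dividing through, δ = 508/655 = 0.77557.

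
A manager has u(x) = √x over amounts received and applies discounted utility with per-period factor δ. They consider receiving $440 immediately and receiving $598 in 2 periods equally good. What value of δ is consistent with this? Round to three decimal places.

δ ≈ 0.926

The payoff in 2 periods is discounted by δ^2, so u(440) = δ^2·u(598) and δ^2 = u(440)/u(598).
Since u(x) = √x, δ^2 = √(440/598) = 0.85778.
So δ = 0.85778^(1/2) ≈ 0.926.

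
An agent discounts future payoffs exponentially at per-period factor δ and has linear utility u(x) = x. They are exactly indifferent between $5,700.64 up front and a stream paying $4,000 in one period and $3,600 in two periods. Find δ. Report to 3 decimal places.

Present value of the stream is 4000·δ + 3600·δ². Indifference gives 4000δ + 3600δ² = 5700.64.
So 3600δ² + 4000δ − 5700.64 = 0.
The positive root is δ = [−4000 + √(4000² + 4·3600·5700.64)] / (2·3600) = (−4000 + 9904.000)/7200 ≈ 0.820.

δ ≈ 0.820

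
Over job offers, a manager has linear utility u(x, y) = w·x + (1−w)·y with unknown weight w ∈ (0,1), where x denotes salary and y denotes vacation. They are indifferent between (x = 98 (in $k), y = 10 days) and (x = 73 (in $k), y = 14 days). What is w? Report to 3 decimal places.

Indifference: w·98 + (1−w)·10 = w·73 + (1−w)·14.
Rearranging, 25·w − 4·(1−w) = 0.
The marginal rate of substitution is 4/25, so w = 4/(25+4) = 0.138.

w = 0.138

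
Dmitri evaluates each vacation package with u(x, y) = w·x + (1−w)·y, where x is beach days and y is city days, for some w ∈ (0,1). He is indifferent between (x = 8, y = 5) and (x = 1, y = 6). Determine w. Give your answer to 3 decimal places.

w = 0.125

u(8,5) = u(1,6) means w·8 + (1−w)·5 = w·1 + (1−w)·6.
Rearranging, 7·w − 1·(1−w) = 0.
Hence w = 1/(7+1) = 1/8 = 0.125.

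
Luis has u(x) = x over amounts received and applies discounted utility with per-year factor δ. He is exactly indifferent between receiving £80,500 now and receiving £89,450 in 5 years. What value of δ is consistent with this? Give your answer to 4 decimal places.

The payoff in 5 years is discounted by δ^5, so u(80500) = δ^5·u(89450) and δ^5 = u(80500)/u(89450).
With u(x) = x: δ^5 = 80500/89450 = 0.89994.
Taking the 5th root: δ = 0.89994^(1/5) ≈ 0.9791.

δ ≈ 0.9791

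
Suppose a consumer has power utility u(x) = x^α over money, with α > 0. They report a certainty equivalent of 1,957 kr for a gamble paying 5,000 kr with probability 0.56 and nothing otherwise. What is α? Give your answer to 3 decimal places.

α ≈ 0.618

Since u(0) = 0, the lottery's EU is 0.56·5000^α.
Indifference: 1957^α = 0.56·5000^α, so (1957/5000)^α = 0.56.
Taking logs: α·ln(1957/5000) = ln(0.56), so α = -0.579818 / -0.938025 ≈ 0.618.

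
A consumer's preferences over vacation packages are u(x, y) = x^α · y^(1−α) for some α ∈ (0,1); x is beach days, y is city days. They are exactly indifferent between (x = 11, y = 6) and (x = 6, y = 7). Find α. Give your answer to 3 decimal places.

α ≈ 0.203

The Cobb–Douglas utilities coincide, so 11^α·6^(1−α) = 6^α·7^(1−α).
Rearrange to (11/6)^α = (7/6)^(1−α) and take logs: α·0.606136 = (1−α)·0.154151.
So α/(1−α) = (0.154151)/(0.606136) = 0.254318, and α = 0.254318/1.254318 ≈ 0.203.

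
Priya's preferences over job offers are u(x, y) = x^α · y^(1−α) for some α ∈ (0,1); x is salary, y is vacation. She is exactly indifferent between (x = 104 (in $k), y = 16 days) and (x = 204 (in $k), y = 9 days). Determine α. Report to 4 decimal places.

α ≈ 0.4606

Indifference: 104^α · 16^(1−α) = 204^α · 9^(1−α).
Taking logs: α·ln 104 + (1−α)·ln 16 = α·ln 204 + (1−α)·ln 9, i.e. α·-0.6737291 = (1−α)·-0.5753641.
So α/(1−α) = (-0.5753641)/(-0.6737291) = 0.8539992, and α = 0.8539992/1.8539992 ≈ 0.4606.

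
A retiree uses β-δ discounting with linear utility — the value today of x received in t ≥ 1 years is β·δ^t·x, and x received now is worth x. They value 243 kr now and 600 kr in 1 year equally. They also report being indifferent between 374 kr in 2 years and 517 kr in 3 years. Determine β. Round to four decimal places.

Both payoffs in the second observation are in the future, so β drops out: δ^2·374 = δ^3·517 ⇒ δ = 374/517 = 0.72340.
Substituting δ into 243 = β·δ·600: β = 243/(434.043) ≈ 0.5599.

β ≈ 0.5599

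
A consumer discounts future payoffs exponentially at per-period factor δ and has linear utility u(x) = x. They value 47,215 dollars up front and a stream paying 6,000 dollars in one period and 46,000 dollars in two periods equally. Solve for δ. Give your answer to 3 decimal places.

δ ≈ 0.950

The stream is worth 6000δ + 46000δ² today, so 6000δ + 46000δ² = 47215.
So 46000δ² + 6000δ − 47215 = 0.
By the quadratic formula (taking the positive root), δ = (−6000 + √8723560000.00) / 92000 ≈ 0.950.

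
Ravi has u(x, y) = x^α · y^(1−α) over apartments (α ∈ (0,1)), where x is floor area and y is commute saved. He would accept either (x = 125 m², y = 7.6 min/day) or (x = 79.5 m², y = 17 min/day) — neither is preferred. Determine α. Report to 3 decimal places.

Indifference: 125^α · 7.6^(1−α) = 79.5^α · 17^(1−α).
(125/79.5)^α = (17/7.6)^(1−α); take logs: α·ln(125/79.5) = (1−α)·ln(17/7.6), i.e. α·0.452557 = (1−α)·0.805065.
Thus α·(1.257622) = 0.805065, so α = 0.805065/1.257622 ≈ 0.640.

α ≈ 0.640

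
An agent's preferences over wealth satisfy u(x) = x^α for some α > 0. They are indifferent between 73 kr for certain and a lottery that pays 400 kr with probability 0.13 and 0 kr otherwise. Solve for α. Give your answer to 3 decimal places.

α ≈ 1.199

The lottery's expected utility is 0.13·u(400) + 0.87·u(0) = 0.13·400^α (since u(0) = 0 for α > 0).
Indifference: 73^α = 0.13·400^α, so (73/400)^α = 0.13.
Take logs: α = ln 0.13 / ln(73/400) ≈ 1.19942.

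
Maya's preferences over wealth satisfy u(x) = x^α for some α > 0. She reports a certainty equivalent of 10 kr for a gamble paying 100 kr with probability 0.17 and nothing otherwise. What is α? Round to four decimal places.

α ≈ 0.7696

EU(lottery) = 0.17·100^α + 0.83·0 = 0.17·100^α.
Equating: 10^α = 0.17·100^α, i.e. 0.1000^α = 0.17.
Taking logs: α·ln(10/100) = ln(0.17), so α = -1.7719568 / -2.3025851 ≈ 0.7696.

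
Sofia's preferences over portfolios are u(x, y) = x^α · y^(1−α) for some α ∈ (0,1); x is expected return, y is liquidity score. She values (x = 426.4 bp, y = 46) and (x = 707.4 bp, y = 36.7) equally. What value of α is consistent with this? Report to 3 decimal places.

α ≈ 0.309

Set the two utilities equal: 426.4^α·46^(1−α) = 707.4^α·36.7^(1−α).
(426.4/707.4)^α = (36.7/46)^(1−α); take logs: α·ln(426.4/707.4) = (1−α)·ln(36.7/46), i.e. α·-0.506218 = (1−α)·-0.225865.
So α/(1−α) = (-0.225865)/(-0.506218) = 0.446181, and α = 0.446181/1.446181 ≈ 0.309.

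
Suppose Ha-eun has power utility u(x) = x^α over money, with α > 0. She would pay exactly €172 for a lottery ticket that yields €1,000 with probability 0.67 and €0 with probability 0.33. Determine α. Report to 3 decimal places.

The lottery's expected utility is 0.67·u(1000) + 0.33·u(0) = 0.67·1000^α (since u(0) = 0 for α > 0).
Setting u(172) equal to that: 172^α = 0.67·1000^α ⇒ (172/1000)^α = 0.67.
α = ln(0.67) / ln(172/1000) = -0.400478/-1.760261 ≈ 0.228.

α ≈ 0.228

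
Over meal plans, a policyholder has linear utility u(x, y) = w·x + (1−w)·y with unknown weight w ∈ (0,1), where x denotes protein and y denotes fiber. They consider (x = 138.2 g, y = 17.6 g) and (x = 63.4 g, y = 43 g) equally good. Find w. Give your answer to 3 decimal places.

w = 0.253

Indifference: w·138.2 + (1−w)·17.6 = w·63.4 + (1−w)·43.
Collecting terms: w·74.8 = (1−w)·25.4.
The marginal rate of substitution is 25.4/74.8, so w = 25.4/(74.8+25.4) = 0.253.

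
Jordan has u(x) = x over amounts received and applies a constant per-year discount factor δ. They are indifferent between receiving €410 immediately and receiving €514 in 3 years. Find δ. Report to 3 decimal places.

Equating discounted utilities: u(410) = δ^3·u(514) ⇒ δ^3 = u(410)/u(514).
With u(x) = x: δ^3 = 410/514 = 0.79767.
Taking the cube root: δ = 0.79767^(1/3) ≈ 0.927.

δ ≈ 0.927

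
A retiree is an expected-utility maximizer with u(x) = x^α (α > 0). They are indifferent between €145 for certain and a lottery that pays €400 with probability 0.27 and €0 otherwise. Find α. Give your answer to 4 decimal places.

Since u(0) = 0, the lottery's EU is 0.27·400^α.
Setting u(145) equal to that: 145^α = 0.27·400^α ⇒ (145/400)^α = 0.27.
Taking logs: α·ln(145/400) = ln(0.27), so α = -1.3093333 / -1.0147308 ≈ 1.2903.

α ≈ 1.2903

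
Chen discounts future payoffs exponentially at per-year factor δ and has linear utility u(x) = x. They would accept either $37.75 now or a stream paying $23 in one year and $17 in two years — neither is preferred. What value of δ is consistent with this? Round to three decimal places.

δ ≈ 0.960

Present value of the stream is 23·δ + 17·δ². Indifference gives 23δ + 17δ² = 37.75.
So 17δ² + 23δ − 37.75 = 0.
δ = (−23 + √(23² + 4·17·37.75)) / (2·17) = (−23 + √3096.00) / 34 ≈ 0.960.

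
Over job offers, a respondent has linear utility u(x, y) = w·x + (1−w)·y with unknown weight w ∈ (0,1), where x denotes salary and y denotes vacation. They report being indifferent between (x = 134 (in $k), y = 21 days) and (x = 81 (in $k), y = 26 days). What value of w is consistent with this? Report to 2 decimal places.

u(134,21) = u(81,26) means w·134 + (1−w)·21 = w·81 + (1−w)·26.
Collecting terms: w·53 = (1−w)·5.
Hence w = 5/(53+5) = 5/58 = 0.09.

w = 0.09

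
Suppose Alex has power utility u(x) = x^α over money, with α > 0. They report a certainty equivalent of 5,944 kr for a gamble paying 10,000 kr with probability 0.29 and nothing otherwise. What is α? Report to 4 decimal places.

The lottery's expected utility is 0.29·u(10000) + 0.71·u(0) = 0.29·10000^α (since u(0) = 0 for α > 0).
Setting u(5944) equal to that: 5944^α = 0.29·10000^α ⇒ (5944/10000)^α = 0.29.
Taking logs: α·ln(5944/10000) = ln(0.29), so α = -1.2378744 / -0.5202028 ≈ 2.3796.

α ≈ 2.3796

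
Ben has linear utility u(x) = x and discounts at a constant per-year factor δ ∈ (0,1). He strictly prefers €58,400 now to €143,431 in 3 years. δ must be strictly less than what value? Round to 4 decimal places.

δ < 0.7412

The preference means 58400 > δ^3·143431.
So δ^3 < 58400/143431 = 0.40716; taking the cube root of both positive sides preserves the inequality.
δ < 0.40716^(1/3) = 0.7412.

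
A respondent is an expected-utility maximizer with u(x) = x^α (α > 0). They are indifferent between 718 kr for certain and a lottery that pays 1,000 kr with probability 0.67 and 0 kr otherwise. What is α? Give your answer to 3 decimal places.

α ≈ 1.209

The lottery's expected utility is 0.67·u(1000) + 0.33·u(0) = 0.67·1000^α (since u(0) = 0 for α > 0).
Equating: 718^α = 0.67·1000^α, i.e. 0.7180^α = 0.67.
α = ln(0.67) / ln(718/1000) = -0.400478/-0.331286 ≈ 1.209.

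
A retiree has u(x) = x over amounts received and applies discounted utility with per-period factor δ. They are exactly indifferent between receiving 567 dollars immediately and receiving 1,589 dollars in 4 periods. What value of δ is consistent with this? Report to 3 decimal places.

δ ≈ 0.773

Equating discounted utilities: u(567) = δ^4·u(1589) ⇒ δ^4 = u(567)/u(1589).
With u(x) = x: δ^4 = 567/1589 = 0.35683.
So δ = 0.35683^(1/4) ≈ 0.773.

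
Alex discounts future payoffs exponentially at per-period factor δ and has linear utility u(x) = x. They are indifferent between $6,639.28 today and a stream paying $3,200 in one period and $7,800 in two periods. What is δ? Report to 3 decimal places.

δ ≈ 0.740

Equating present values: 6639.28 = 3200δ + 7800δ².
Rearranged: 7800δ² + 3200δ − 6639.28 = 0.
By the quadratic formula (taking the positive root), δ = (−3200 + √217385536.00) / 15600 ≈ 0.740.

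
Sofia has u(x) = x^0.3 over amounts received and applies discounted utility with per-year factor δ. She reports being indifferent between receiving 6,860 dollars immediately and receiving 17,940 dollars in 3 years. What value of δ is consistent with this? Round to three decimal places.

δ ≈ 0.908

Equating discounted utilities: u(6860) = δ^3·u(17940) ⇒ δ^3 = u(6860)/u(17940).
Since u(x) = x^0.3, δ^3 = (6860/17940)^0.3 = 0.38239^0.3 = 0.74946.
Taking the cube root: δ = 0.74946^(1/3) ≈ 0.908.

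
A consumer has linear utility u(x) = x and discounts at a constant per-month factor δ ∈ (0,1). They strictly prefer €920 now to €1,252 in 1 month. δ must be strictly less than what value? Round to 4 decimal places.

δ < 0.7348

Under u(x) = x this choice says 920 > δ·1252.
So δ < 920/1252 = 0.73482.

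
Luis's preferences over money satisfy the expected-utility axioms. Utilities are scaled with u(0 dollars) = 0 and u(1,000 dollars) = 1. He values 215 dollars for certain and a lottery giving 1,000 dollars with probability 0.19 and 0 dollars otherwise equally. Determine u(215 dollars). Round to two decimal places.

The indifference gives u(215 dollars) = 0.19·u(1,000 dollars) + 0.81·u(0 dollars) = 0.19·1 + 0.81·0 = 0.19.

0.19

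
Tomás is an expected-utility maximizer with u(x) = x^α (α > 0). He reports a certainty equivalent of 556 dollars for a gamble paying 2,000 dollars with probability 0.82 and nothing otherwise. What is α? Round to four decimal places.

α ≈ 0.1550

EU(lottery) = 0.82·2000^α + 0.18·0 = 0.82·2000^α.
Equating: 556^α = 0.82·2000^α, i.e. 0.2780^α = 0.82.
Taking logs: α·ln(556/2000) = ln(0.82), so α = -0.1984509 / -1.2801342 ≈ 0.1550.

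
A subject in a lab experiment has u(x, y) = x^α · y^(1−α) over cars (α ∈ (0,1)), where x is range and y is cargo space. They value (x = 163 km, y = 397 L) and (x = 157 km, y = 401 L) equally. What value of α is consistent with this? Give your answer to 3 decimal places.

α ≈ 0.211

The Cobb–Douglas utilities coincide, so 163^α·397^(1−α) = 157^α·401^(1−α).
(163/157)^α = (401/397)^(1−α); take logs: α·ln(163/157) = (1−α)·ln(401/397), i.e. α·0.037504 = (1−α)·0.010025.
With A = 0.037504 and B = 0.010025: α·A = (1−α)·B, so α = B/(A+B) = 0.010025/0.047529 ≈ 0.211.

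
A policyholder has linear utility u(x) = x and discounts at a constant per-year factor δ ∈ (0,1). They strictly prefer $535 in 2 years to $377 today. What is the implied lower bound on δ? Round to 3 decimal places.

δ > 0.839

Under u(x) = x this choice says 377 < δ^2·535.
Dividing by 535: δ^2 > 0.70467. Both sides are positive, so the square root keeps the direction.
δ > 0.70467^(1/2) = 0.839.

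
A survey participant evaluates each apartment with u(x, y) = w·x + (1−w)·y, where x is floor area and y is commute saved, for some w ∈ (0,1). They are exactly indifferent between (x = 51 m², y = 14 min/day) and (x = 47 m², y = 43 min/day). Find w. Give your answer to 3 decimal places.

w = 0.879

Equating utilities: w·51 + (1−w)·14 = w·47 + (1−w)·43.
w·(51−47) = (1−w)·(43−14), i.e. w·4 = (1−w)·29.
Hence w = 29/(4+29) = 29/33 = 0.879.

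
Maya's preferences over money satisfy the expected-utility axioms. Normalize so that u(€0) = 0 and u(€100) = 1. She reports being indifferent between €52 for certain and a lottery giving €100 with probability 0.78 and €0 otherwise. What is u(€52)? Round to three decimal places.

0.780

By the standard-gamble method, u(€52) is just the indifference probability on the best outcome: 0.78.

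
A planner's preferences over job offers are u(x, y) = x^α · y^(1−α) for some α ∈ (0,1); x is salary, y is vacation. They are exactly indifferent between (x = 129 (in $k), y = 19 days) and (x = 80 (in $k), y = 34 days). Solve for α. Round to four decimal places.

α ≈ 0.5491

Set the two utilities equal: 129^α·19^(1−α) = 80^α·34^(1−α).
Taking logs: α·ln 129 + (1−α)·ln 19 = α·ln 80 + (1−α)·ln 34, i.e. α·0.4777858 = (1−α)·0.5819215.
So α/(1−α) = (0.5819215)/(0.4777858) = 1.2179548, and α = 1.2179548/2.2179548 ≈ 0.5491.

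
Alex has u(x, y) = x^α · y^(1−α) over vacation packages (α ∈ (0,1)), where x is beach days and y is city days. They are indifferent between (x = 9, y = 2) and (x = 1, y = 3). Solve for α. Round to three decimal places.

The Cobb–Douglas utilities coincide, so 9^α·2^(1−α) = 1^α·3^(1−α).
Rearrange to (9/1)^α = (3/2)^(1−α) and take logs: α·2.197225 = (1−α)·0.405465.
With A = 2.197225 and B = 0.405465: α·A = (1−α)·B, so α = B/(A+B) = 0.405465/2.602690 ≈ 0.156.

α ≈ 0.156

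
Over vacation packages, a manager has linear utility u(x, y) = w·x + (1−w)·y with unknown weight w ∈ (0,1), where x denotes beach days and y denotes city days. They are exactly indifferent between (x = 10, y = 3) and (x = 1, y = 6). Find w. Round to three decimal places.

Indifference: w·10 + (1−w)·3 = w·1 + (1−w)·6.
w·(10−1) = (1−w)·(6−3), i.e. w·9 = (1−w)·3.
Hence w = 3/(9+3) = 3/12 = 0.250.

w = 0.250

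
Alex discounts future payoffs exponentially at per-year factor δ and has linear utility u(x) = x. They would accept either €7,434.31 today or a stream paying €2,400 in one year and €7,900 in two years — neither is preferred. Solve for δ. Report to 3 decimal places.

Present value of the stream is 2400·δ + 7900·δ². Indifference gives 2400δ + 7900δ² = 7434.31.
Rearranged: 7900δ² + 2400δ − 7434.31 = 0.
The positive root is δ = [−2400 + √(2400² + 4·7900·7434.31)] / (2·7900) = (−2400 + 15514.000)/15800 ≈ 0.830.

δ ≈ 0.830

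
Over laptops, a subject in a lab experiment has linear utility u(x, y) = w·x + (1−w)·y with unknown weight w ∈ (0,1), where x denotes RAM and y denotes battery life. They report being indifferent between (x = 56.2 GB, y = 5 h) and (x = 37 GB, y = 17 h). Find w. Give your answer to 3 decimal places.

Equating utilities: w·56.2 + (1−w)·5 = w·37 + (1−w)·17.
Rearranging, 19.2·w − 12·(1−w) = 0.
So w/(1−w) = 12/19.2 = 0.6250, giving w = 12/(19.2+12) = 0.385.

w = 0.385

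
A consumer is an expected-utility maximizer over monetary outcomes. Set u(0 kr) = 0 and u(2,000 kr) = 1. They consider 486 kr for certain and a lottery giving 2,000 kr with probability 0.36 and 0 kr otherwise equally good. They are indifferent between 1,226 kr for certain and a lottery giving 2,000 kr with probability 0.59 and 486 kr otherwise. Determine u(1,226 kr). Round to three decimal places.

From the first indifference, u(486 kr) = 0.36·u(2,000 kr) + 0.64·u(0 kr) = 0.36·1 + 0.64·0 = 0.36.
The second indifference gives u(1,226 kr) = 0.59·u(2,000 kr) + 0.41·u(486 kr) = 0.59·1.00 + 0.41·0.36 = 0.7376.

0.738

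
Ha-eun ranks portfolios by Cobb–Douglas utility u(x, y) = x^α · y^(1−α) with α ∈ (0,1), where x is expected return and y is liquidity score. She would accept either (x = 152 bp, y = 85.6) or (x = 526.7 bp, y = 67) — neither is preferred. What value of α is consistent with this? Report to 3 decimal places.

α ≈ 0.165

Set the two utilities equal: 152^α·85.6^(1−α) = 526.7^α·67^(1−α).
Rearrange to (152/526.7)^α = (67/85.6)^(1−α) and take logs: α·-1.242751 = (1−α)·-0.244993.
With A = -1.242751 and B = -0.244993: α·A = (1−α)·B, so α = B/(A+B) = -0.244993/-1.487744 ≈ 0.165.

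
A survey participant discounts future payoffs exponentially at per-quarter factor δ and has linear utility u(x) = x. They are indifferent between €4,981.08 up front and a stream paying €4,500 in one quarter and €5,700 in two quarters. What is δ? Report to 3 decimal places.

δ ≈ 0.620

Equating present values: 4981.08 = 4500δ + 5700δ².
So 5700δ² + 4500δ − 4981.08 = 0.
δ = (−4500 + √(4500² + 4·5700·4981.08)) / (2·5700) = (−4500 + √133818624.00) / 11400 ≈ 0.620.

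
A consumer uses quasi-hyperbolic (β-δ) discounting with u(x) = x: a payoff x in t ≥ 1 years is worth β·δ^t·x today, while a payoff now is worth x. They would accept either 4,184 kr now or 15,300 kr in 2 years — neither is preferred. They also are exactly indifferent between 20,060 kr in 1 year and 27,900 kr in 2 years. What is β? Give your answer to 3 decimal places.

β ≈ 0.529

Both payoffs in the second observation are in the future, so β drops out: δ^1·20060 = δ^2·27900 ⇒ δ = 20060/27900 = 0.71900.
Now use the now-vs-future pair: 4184 = β·δ^2·15300 gives β = 4184/(0.51696·15300) ≈ 0.529.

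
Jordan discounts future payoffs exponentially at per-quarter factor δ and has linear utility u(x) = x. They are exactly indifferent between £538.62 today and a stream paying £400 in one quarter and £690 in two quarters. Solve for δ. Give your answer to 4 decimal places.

δ ≈ 0.6400

Present value of the stream is 400·δ + 690·δ². Indifference gives 400δ + 690δ² = 538.62.
Rearranged: 690δ² + 400δ − 538.62 = 0.
δ = (−400 + √(400² + 4·690·538.62)) / (2·690) = (−400 + √1646591.20) / 1380 ≈ 0.6400.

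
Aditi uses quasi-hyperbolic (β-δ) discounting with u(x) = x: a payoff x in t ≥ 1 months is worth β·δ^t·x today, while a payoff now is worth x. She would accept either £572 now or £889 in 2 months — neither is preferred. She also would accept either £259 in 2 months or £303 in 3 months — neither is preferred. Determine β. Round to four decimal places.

From the later pair, β·δ^2·259 = β·δ^3·303; dividing through, δ = 259/303 = 0.85479.
Substituting δ into 572 = β·δ^2·889: β = 572/(649.555) ≈ 0.8806.

β ≈ 0.8806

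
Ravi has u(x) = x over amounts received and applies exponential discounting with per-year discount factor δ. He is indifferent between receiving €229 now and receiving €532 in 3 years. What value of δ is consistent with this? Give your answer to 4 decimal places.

δ ≈ 0.7550

Indifference means u(229) = δ^3 · u(532), so δ^3 = u(229)/u(532).
With u(x) = x: δ^3 = 229/532 = 0.43045.
Taking the cube root: δ = 0.43045^(1/3) ≈ 0.7550.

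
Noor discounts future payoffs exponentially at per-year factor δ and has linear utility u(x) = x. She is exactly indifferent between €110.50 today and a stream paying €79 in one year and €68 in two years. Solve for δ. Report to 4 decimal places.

δ ≈ 0.8200

The stream is worth 79δ + 68δ² today, so 79δ + 68δ² = 110.50.
So 68δ² + 79δ − 110.50 = 0.
The positive root is δ = [−79 + √(79² + 4·68·110.50)] / (2·68) = (−79 + 190.518)/136 ≈ 0.8200.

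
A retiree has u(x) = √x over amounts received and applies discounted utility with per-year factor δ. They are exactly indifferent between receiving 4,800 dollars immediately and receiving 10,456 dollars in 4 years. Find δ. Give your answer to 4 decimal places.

The payoff in 4 years is discounted by δ^4, so u(4800) = δ^4·u(10456) and δ^4 = u(4800)/u(10456).
Since u(x) = √x, δ^4 = √(4800/10456) = 0.67754.
So δ = 0.67754^(1/4) ≈ 0.9073.

δ ≈ 0.9073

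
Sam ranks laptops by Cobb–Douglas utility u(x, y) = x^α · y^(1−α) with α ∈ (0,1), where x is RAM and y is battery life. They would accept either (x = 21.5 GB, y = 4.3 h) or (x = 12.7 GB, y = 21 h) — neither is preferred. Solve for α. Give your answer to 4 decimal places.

Indifference: 21.5^α · 4.3^(1−α) = 12.7^α · 21^(1−α).
Taking logs: α·ln 21.5 + (1−α)·ln 4.3 = α·ln 12.7 + (1−α)·ln 21, i.e. α·0.5264509 = (1−α)·1.5859074.
So α/(1−α) = (1.5859074)/(0.5264509) = 3.0124507, and α = 3.0124507/4.0124507 ≈ 0.7508.

α ≈ 0.7508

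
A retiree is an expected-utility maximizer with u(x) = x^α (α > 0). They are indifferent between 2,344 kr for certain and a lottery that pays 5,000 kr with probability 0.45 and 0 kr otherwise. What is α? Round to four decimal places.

The lottery's expected utility is 0.45·u(5000) + 0.55·u(0) = 0.45·5000^α (since u(0) = 0 for α > 0).
Equating: 2344^α = 0.45·5000^α, i.e. 0.4688^α = 0.45.
α = ln(0.45) / ln(2344/5000) = -0.7985077/-0.7575790 ≈ 1.0540.

α ≈ 1.0540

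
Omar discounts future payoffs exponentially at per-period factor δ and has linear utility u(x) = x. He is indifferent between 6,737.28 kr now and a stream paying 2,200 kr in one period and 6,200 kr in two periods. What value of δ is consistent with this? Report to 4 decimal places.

The stream is worth 2200δ + 6200δ² today, so 2200δ + 6200δ² = 6737.28.
Rearranged: 6200δ² + 2200δ − 6737.28 = 0.
δ = (−2200 + √(2200² + 4·6200·6737.28)) / (2·6200) = (−2200 + √171924544.00) / 12400 ≈ 0.8800.

δ ≈ 0.8800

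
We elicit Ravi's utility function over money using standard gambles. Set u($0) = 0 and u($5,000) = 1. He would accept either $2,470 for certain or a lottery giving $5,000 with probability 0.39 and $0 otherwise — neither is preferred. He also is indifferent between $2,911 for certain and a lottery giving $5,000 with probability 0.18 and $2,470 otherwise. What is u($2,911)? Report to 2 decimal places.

0.50

First, u($2,470) = 0.39·u($5,000) + 0.61·u($0) = 0.39.
Chaining: u($2,911) = 0.18·1.00 + 0.82·0.39 = 0.4998.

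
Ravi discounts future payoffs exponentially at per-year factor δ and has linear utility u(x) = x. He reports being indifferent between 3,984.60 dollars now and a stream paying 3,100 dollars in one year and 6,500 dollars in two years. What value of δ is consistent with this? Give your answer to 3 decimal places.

The stream is worth 3100δ + 6500δ² today, so 3100δ + 6500δ² = 3984.60.
So 6500δ² + 3100δ − 3984.60 = 0.
By the quadratic formula (taking the positive root), δ = (−3100 + √113209600.00) / 13000 ≈ 0.580.

δ ≈ 0.580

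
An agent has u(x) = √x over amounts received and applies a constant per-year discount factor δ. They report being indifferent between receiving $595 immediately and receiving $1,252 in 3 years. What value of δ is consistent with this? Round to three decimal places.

δ ≈ 0.883

Equating discounted utilities: u(595) = δ^3·u(1252) ⇒ δ^3 = u(595)/u(1252).
With u(x) = √x: δ^3 = √595/√1252 = √(595/1252) = 0.68938.
Hence δ = (0.68938)^(1/3) = 0.88339.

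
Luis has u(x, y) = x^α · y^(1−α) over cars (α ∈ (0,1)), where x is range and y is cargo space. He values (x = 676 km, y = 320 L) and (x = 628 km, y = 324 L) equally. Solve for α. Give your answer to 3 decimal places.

α ≈ 0.144

The Cobb–Douglas utilities coincide, so 676^α·320^(1−α) = 628^α·324^(1−α).
Rearrange to (676/628)^α = (324/320)^(1−α) and take logs: α·0.073653 = (1−α)·0.012423.
Thus α·(0.086076) = 0.012423, so α = 0.012423/0.086076 ≈ 0.144.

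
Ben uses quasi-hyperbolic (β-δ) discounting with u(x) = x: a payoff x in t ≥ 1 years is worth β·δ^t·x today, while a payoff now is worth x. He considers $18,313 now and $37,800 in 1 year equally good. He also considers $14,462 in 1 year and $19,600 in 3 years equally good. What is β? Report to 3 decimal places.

Both payoffs in the second observation are in the future, so β drops out: δ^1·14462 = δ^3·19600 ⇒ δ^2 = 14462/19600 = 0.73786, so δ = 0.85899.
Now use the now-vs-future pair: 18313 = β·δ·37800 gives β = 18313/(0.85899·37800) ≈ 0.564.

β ≈ 0.564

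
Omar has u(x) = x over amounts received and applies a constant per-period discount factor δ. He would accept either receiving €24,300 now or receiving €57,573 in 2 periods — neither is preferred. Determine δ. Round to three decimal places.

δ ≈ 0.650

The payoff in 2 periods is discounted by δ^2, so u(24300) = δ^2·u(57573) and δ^2 = u(24300)/u(57573).
With u(x) = x: δ^2 = 24300/57573 = 0.42207.
Taking the square root: δ = 0.42207^(1/2) ≈ 0.650.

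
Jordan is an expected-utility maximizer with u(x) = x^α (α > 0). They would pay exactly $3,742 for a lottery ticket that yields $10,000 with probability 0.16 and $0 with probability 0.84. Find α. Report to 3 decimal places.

α ≈ 1.864

Since u(0) = 0, the lottery's EU is 0.16·10000^α.
Indifference: 3742^α = 0.16·10000^α, so (3742/10000)^α = 0.16.
Take logs: α = ln 0.16 / ln(3742/10000) ≈ 1.86434.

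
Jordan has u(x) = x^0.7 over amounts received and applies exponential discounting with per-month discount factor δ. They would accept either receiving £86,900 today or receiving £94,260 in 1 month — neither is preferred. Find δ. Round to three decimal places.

The payoff in 1 month is discounted by δ, so u(86900) = δ·u(94260) and δ = u(86900)/u(94260).
With u(x) = x^0.7: δ = 86900^0.7/94260^0.7 = (86900/94260)^0.7 = 0.94468.

δ ≈ 0.945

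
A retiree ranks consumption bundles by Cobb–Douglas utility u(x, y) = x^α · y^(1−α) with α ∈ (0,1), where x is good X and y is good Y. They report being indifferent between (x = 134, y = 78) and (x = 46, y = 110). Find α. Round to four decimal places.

Set the two utilities equal: 134^α·78^(1−α) = 46^α·110^(1−α).
(134/46)^α = (110/78)^(1−α); take logs: α·ln(134/46) = (1−α)·ln(110/78), i.e. α·1.0691984 = (1−α)·0.3437715.
Thus α·(1.4129699) = 0.3437715, so α = 0.3437715/1.4129699 ≈ 0.2433.

α ≈ 0.2433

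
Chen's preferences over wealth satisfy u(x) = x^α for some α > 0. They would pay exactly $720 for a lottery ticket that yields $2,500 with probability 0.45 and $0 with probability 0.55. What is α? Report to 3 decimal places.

Since u(0) = 0, the lottery's EU is 0.45·2500^α.
Setting u(720) equal to that: 720^α = 0.45·2500^α ⇒ (720/2500)^α = 0.45.
α = ln(0.45) / ln(720/2500) = -0.798508/-1.244795 ≈ 0.641.

α ≈ 0.641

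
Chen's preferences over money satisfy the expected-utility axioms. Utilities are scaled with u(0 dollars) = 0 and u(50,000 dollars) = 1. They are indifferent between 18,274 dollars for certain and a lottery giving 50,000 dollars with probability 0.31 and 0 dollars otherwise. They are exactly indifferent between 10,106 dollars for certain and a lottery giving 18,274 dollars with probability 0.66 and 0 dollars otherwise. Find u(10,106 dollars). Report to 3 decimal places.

0.205

From the first indifference, u(18,274 dollars) = 0.31·u(50,000 dollars) + 0.69·u(0 dollars) = 0.31·1 + 0.69·0 = 0.31.
Chaining: u(10,106 dollars) = 0.66·0.31 + 0.34·0.00 = 0.2046.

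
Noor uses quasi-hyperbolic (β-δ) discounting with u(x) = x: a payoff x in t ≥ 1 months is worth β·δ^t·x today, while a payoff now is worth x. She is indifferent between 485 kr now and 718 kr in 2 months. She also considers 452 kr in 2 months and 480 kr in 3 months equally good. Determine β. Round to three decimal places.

β ≈ 0.762

Both payoffs in the second observation are in the future, so β drops out: δ^2·452 = δ^3·480 ⇒ δ = 452/480 = 0.94167.
Now use the now-vs-future pair: 485 = β·δ^2·718 gives β = 485/(0.88674·718) ≈ 0.762.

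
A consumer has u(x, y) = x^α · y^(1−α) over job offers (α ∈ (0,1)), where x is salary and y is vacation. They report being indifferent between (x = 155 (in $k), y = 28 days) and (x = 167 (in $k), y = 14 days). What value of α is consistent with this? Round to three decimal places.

α ≈ 0.903

Indifference: 155^α · 28^(1−α) = 167^α · 14^(1−α).
Rearrange to (155/167)^α = (14/28)^(1−α) and take logs: α·-0.074569 = (1−α)·-0.693147.
With A = -0.074569 and B = -0.693147: α·A = (1−α)·B, so α = B/(A+B) = -0.693147/-0.767716 ≈ 0.903.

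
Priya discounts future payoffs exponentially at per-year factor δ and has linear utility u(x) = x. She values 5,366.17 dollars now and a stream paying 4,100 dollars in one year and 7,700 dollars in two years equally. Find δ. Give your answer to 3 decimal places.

δ ≈ 0.610

The stream is worth 4100δ + 7700δ² today, so 4100δ + 7700δ² = 5366.17.
Rearranged: 7700δ² + 4100δ − 5366.17 = 0.
By the quadratic formula (taking the positive root), δ = (−4100 + √182088036.00) / 15400 ≈ 0.610.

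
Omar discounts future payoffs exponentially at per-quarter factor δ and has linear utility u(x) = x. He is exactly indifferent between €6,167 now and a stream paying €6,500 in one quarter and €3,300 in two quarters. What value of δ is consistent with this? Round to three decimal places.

Equating present values: 6167 = 6500δ + 3300δ².
Rearranged: 3300δ² + 6500δ − 6167 = 0.
The positive root is δ = [−6500 + √(6500² + 4·3300·6167)] / (2·3300) = (−6500 + 11120.000)/6600 ≈ 0.700.

δ ≈ 0.700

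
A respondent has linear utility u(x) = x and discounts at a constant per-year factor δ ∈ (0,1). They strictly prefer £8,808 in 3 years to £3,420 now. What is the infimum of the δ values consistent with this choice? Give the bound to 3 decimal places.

Comparing present values: 3420 < δ^3·8808.
Hence δ^3 > 3420/8808 = 0.38828, and x ↦ x^(1/3) is increasing on (0,∞).
δ > 0.38828^(1/3) = 0.730.

δ > 0.730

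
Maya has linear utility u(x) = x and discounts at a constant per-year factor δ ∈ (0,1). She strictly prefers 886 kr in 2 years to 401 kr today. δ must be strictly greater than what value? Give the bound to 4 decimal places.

The preference means 401 < δ^2·886.
Hence δ^2 > 401/886 = 0.45260, and x ↦ x^(1/2) is increasing on (0,∞).
δ > 0.45260^(1/2) = 0.6728.

δ > 0.6728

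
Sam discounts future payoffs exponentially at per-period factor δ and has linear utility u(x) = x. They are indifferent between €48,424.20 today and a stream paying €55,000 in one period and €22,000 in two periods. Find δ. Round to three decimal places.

δ ≈ 0.690

Present value of the stream is 55000·δ + 22000·δ². Indifference gives 55000δ + 22000δ² = 48424.20.
So 22000δ² + 55000δ − 48424.20 = 0.
The positive root is δ = [−55000 + √(55000² + 4·22000·48424.20)] / (2·22000) = (−55000 + 85360.000)/44000 ≈ 0.690.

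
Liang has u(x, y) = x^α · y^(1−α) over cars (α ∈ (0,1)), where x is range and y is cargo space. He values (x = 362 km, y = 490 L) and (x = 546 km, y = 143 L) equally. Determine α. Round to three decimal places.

α ≈ 0.750

Indifference: 362^α · 490^(1−α) = 546^α · 143^(1−α).
Taking logs: α·ln 362 + (1−α)·ln 490 = α·ln 546 + (1−α)·ln 143, i.e. α·-0.410975 = (1−α)·-1.231561.
With A = -0.410975 and B = -1.231561: α·A = (1−α)·B, so α = B/(A+B) = -1.231561/-1.642536 ≈ 0.750.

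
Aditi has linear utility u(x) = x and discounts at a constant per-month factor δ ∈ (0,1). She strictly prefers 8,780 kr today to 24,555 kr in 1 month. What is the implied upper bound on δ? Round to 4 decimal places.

Under u(x) = x this choice says 8780 > δ·24555.
So δ < 8780/24555 = 0.35756.

δ < 0.3576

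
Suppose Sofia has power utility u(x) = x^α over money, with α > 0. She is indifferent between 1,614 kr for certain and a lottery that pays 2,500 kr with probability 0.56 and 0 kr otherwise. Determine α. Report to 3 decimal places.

The lottery's expected utility is 0.56·u(2500) + 0.44·u(0) = 0.56·2500^α (since u(0) = 0 for α > 0).
Equating: 1614^α = 0.56·2500^α, i.e. 0.6456^α = 0.56.
Taking logs: α·ln(1614/2500) = ln(0.56), so α = -0.579818 / -0.437575 ≈ 1.325.

α ≈ 1.325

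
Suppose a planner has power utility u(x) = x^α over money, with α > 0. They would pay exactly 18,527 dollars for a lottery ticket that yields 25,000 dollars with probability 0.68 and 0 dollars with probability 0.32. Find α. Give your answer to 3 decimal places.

α ≈ 1.287

The lottery's expected utility is 0.68·u(25000) + 0.32·u(0) = 0.68·25000^α (since u(0) = 0 for α > 0).
Indifference: 18527^α = 0.68·25000^α, so (18527/25000)^α = 0.68.
Taking logs: α·ln(18527/25000) = ln(0.68), so α = -0.385662 / -0.299647 ≈ 1.287.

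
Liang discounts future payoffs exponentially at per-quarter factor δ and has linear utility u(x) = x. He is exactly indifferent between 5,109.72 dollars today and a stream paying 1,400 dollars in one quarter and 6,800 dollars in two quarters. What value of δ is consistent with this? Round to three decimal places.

Equating present values: 5109.72 = 1400δ + 6800δ².
Rearranged: 6800δ² + 1400δ − 5109.72 = 0.
By the quadratic formula (taking the positive root), δ = (−1400 + √140944384.00) / 13600 ≈ 0.770.

δ ≈ 0.770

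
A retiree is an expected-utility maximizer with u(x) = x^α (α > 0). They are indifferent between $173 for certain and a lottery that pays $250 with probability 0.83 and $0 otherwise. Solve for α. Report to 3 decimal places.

The lottery's expected utility is 0.83·u(250) + 0.17·u(0) = 0.83·250^α (since u(0) = 0 for α > 0).
Indifference: 173^α = 0.83·250^α, so (173/250)^α = 0.83.
α = ln(0.83) / ln(173/250) = -0.186330/-0.368169 ≈ 0.506.

α ≈ 0.506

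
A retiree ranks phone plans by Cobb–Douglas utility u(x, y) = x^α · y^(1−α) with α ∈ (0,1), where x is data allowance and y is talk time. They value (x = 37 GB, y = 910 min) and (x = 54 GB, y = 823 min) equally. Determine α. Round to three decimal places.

α ≈ 0.210

The Cobb–Douglas utilities coincide, so 37^α·910^(1−α) = 54^α·823^(1−α).
(37/54)^α = (823/910)^(1−α); take logs: α·ln(37/54) = (1−α)·ln(823/910), i.e. α·-0.378066 = (1−α)·-0.100488.
Thus α·(-0.478554) = -0.100488, so α = -0.100488/-0.478554 ≈ 0.210.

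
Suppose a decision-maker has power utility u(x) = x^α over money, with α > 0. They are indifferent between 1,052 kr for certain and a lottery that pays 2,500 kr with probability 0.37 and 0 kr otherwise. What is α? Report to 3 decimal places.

α ≈ 1.149

Since u(0) = 0, the lottery's EU is 0.37·2500^α.
Equating: 1052^α = 0.37·2500^α, i.e. 0.4208^α = 0.37.
Take logs: α = ln 0.37 / ln(1052/2500) ≈ 1.14863.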